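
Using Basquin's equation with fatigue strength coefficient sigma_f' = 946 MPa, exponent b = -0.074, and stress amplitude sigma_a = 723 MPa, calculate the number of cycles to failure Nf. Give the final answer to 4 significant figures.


sigma_a = sigma_f' * (2*Nf)^b
2*Nf = (sigma_a / sigma_f')^(1/b)
2*Nf = (723 / 946)^(1/-0.074)
2*Nf = 37.8217
Nf = 18.91 cycles


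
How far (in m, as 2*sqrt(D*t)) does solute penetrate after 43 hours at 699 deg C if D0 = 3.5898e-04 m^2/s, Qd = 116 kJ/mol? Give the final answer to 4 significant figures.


Step 1: D = D0 * exp(-Qd/(R*T))
T = 972.15 K
D = 3.5898e-04 * exp(-116e3 / (8.314 * 972.15)) = 2.09915e-10 m^2/s
Step 2: L = 2*sqrt(D*t)
t = 43 h = 154800 s
L = 2*sqrt(2.09915e-10 * 154800) = 0.0114 m


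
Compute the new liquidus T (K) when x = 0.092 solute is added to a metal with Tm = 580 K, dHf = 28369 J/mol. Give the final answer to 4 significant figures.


dT = R*Tm^2*x / dHf
dT = 8.314 * 580^2 * 0.092 / 28369
dT = 9.07005 K
T_new = 580 - 9.07005 = 570.9 K


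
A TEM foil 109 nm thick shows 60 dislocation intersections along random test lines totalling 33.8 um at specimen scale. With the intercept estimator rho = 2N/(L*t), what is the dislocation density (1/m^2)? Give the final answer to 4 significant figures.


rho = 2N / (L * t)
L = 33.8 um = 3.38e-05 m, t = 109 nm = 1.09e-07 m
rho = 2 * 60 / (3.38e-05 * 1.09e-07)
rho = 3.257e+13 1/m^2


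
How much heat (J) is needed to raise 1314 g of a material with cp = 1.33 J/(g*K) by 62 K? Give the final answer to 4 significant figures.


Q = m * cp * dT
Q = 1314 * 1.33 * 62
Q = 108400 J


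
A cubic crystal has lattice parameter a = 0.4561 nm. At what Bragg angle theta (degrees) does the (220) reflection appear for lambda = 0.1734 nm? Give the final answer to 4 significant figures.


d = a / sqrt(h^2+k^2+l^2)
d = 0.4561 / sqrt(8) = 0.161256 nm
lambda = 2*d*sin(theta)  =>  sin(theta) = lambda / (2*d)
sin(theta) = 0.1734 / (2 * 0.161256) = 0.537655
theta = 32.52 deg


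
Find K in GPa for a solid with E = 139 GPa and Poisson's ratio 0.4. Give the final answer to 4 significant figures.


K = E / (3*(1-2*nu))
K = 139 / (3*(1-2*0.4))
K = 231.7 GPa


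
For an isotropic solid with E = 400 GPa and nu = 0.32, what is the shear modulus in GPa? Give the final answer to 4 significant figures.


G = E / (2*(1+nu))
G = 400 / (2*(1+0.32))
G = 151.5 GPa


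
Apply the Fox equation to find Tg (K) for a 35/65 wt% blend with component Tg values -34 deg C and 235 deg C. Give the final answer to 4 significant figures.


1/Tg = w1/Tg1 + w2/Tg2 (in Kelvin)
Tg1 = 239.15 K, Tg2 = 508.15 K
1/Tg = 0.35/239.15 + 0.65/508.15
Tg = 364.6 K


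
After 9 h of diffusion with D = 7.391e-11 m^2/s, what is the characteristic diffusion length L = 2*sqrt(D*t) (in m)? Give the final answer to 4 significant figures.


t = 9 hr = 32400 s
Diffusion length = 2*sqrt(D*t)
= 2*sqrt(7.391e-11 * 32400)
= 3.095e-03 m


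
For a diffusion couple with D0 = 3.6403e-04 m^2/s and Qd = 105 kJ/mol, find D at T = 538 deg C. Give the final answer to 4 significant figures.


D = D0 * exp(-Qd / (R*T))
T = 811.15 K
D = 3.6403e-04 * exp(-105e3 / (8.314 * 811.15))
D = 6.3e-11 m^2/s


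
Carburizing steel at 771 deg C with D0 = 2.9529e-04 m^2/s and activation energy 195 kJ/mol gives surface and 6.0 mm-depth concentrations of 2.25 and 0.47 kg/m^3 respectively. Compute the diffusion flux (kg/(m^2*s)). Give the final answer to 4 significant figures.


Step 1: D = D0 * exp(-Qd/(R*T))
T = 771 + 273.15 = 1044.15 K
D = 2.9529e-04 * exp(-195e3 / (8.314 * 1044.15)) = 5.18594e-14 m^2/s
Step 2: J = D * (C1 - C2) / dx
J = 5.18594e-14 * (2.25 - 0.47) / 6e-03
J = 1.538e-11 kg/(m^2*s)


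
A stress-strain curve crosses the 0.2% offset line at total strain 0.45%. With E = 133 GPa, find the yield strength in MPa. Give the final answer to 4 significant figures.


Offset strain = 0.002
Elastic strain at yield = total_strain - offset = 4.5e-03 - 0.002 = 2.5e-03
sigma_y = E * elastic_strain = 133000 * 2.5e-03
sigma_y = 332.5 MPa


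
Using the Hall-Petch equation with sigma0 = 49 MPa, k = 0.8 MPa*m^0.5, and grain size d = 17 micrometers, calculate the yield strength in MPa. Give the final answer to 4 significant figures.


sigma_y = sigma0 + k / sqrt(d)
d = 17 um = 1.7e-05 m
sigma_y = 49 + 0.8 / sqrt(1.7e-05)
sigma_y = 243 MPa


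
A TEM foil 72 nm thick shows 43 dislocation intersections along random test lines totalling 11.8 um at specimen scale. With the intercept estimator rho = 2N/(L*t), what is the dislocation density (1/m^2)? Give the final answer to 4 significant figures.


rho = 2N / (L * t)
L = 11.8 um = 1.18e-05 m, t = 72 nm = 7.2e-08 m
rho = 2 * 43 / (1.18e-05 * 7.2e-08)
rho = 1.012e+14 1/m^2


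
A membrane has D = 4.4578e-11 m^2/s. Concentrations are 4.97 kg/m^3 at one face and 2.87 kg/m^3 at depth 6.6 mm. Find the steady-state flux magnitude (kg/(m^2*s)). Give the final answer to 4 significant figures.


J = -D * (dC/dx) = D * (C1 - C2) / dx
J = 4.4578e-11 * (4.97 - 2.87) / 6.6e-03
J = 1.418e-08 kg/(m^2*s)


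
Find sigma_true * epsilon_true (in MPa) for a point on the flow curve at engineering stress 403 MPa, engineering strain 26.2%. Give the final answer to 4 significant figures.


sigma_true = sigma_eng * (1 + epsilon_eng)
sigma_true = 403 * (1 + 0.262) = 508.586 MPa
epsilon_true = ln(1 + epsilon_eng)
epsilon_true = ln(1 + 0.262) = 0.232698
sigma_true * epsilon_true = 508.586 * 0.232698 = 118.3 MPa


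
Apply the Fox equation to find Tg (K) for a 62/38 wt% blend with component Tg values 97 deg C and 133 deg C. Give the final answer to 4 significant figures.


1/Tg = w1/Tg1 + w2/Tg2 (in Kelvin)
Tg1 = 370.15 K, Tg2 = 406.15 K
1/Tg = 0.62/370.15 + 0.38/406.15
Tg = 383.1 K


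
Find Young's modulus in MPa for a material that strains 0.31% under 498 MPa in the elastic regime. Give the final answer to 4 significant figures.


E = sigma / epsilon
epsilon = 0.31% = 3.1e-03
E = 498 / 3.1e-03
E = 160600 MPa


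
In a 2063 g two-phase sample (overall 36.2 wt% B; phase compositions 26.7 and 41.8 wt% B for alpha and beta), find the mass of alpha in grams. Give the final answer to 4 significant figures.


f_alpha = (C_beta - C0) / (C_beta - C_alpha)
f_alpha = (41.8 - 36.2) / (41.8 - 26.7) = 0.370861
m_alpha = f_alpha * m_total = 0.370861 * 2063 = 765.1 g


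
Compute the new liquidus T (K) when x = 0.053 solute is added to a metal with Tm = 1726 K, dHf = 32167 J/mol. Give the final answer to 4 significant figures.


dT = R*Tm^2*x / dHf
dT = 8.314 * 1726^2 * 0.053 / 32167
dT = 40.8091 K
T_new = 1726 - 40.8091 = 1685 K


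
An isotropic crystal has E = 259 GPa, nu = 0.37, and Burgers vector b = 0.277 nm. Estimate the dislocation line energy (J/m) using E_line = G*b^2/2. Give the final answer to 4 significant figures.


Step 1: G = E / (2*(1+nu))
G = 259 / (2*(1+0.37)) = 94.5255 GPa = 9.45255e+10 Pa
Step 2: E_line = G*b^2/2
b = 0.277 nm = 2.77e-10 m
E_line = 0.5 * 9.45255e+10 * (2.77e-10)^2 = 3.626e-09 J/m


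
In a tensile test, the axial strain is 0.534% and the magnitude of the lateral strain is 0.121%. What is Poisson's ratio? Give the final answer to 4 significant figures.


nu = -epsilon_lat / epsilon_axial
Lateral strain is contraction (negative), so using magnitudes:
nu = 0.121 / 0.534
nu = 0.2266


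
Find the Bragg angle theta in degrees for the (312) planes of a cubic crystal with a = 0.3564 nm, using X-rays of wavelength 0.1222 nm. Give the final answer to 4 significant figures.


d = a / sqrt(h^2+k^2+l^2)
d = 0.3564 / sqrt(14) = 0.0952519 nm
lambda = 2*d*sin(theta)  =>  sin(theta) = lambda / (2*d)
sin(theta) = 0.1222 / (2 * 0.0952519) = 0.641457
theta = 39.9 deg


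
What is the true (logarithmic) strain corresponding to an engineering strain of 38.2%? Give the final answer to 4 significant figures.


epsilon_true = ln(1 + epsilon_eng)
epsilon_true = ln(1 + 0.382)
epsilon_true = 0.3235


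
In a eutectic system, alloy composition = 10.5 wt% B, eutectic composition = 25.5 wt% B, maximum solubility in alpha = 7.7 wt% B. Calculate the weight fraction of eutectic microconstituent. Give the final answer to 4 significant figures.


f_primary = (C_e - C0) / (C_e - C_alpha_max)
f_primary = (25.5 - 10.5) / (25.5 - 7.7)
f_primary = 0.842697
f_eutectic = 1 - 0.842697 = 0.1573


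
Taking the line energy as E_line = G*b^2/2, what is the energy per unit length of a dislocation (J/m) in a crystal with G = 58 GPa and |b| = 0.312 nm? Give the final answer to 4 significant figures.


E = G*b^2/2
b = 0.312 nm = 3.12e-10 m
G = 58 GPa = 5.8e+10 Pa
E = 0.5 * 5.8e+10 * (3.12e-10)^2
E = 2.823e-09 J/m


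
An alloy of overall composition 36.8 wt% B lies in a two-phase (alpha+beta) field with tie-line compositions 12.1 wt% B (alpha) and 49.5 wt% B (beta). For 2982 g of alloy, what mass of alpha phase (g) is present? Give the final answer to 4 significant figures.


f_alpha = (C_beta - C0) / (C_beta - C_alpha)
f_alpha = (49.5 - 36.8) / (49.5 - 12.1) = 0.339572
m_alpha = f_alpha * m_total = 0.339572 * 2982 = 1013 g


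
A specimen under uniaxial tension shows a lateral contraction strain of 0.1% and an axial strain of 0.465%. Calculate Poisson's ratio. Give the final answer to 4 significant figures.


nu = -epsilon_lat / epsilon_axial
Lateral strain is contraction (negative), so using magnitudes:
nu = 0.1 / 0.465
nu = 0.2151


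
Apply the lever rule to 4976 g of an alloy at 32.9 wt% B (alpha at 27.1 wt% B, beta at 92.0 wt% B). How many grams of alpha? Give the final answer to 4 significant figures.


f_alpha = (C_beta - C0) / (C_beta - C_alpha)
f_alpha = (92.0 - 32.9) / (92.0 - 27.1) = 0.910632
m_alpha = f_alpha * m_total = 0.910632 * 4976 = 4531 g


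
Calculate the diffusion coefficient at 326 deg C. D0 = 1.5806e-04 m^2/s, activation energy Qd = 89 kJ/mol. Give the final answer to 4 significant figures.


D = D0 * exp(-Qd / (R*T))
T = 599.15 K
D = 1.5806e-04 * exp(-89e3 / (8.314 * 599.15))
D = 2.75e-12 m^2/s


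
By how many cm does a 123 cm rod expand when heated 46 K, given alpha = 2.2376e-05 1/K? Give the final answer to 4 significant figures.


dL = L0 * alpha * dT
dL = 123 * 2.2376e-05 * 46
dL = 0.1266 cm


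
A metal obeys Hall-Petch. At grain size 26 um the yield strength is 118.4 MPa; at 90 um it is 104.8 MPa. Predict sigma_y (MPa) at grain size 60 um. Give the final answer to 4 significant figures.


sigma_y = sigma0 + k / sqrt(d)
1/sqrt(d1) = 1/sqrt(2.6e-05) = 196.116;  1/sqrt(d2) = 105.409
k = (sigma1 - sigma2) / (1/sqrt(d1) - 1/sqrt(d2)) = (118.4 - 104.8) / (196.116 - 105.409) = 0.149934 MPa*m^0.5
sigma0 = sigma1 - k/sqrt(d1) = 118.4 - 0.149934*196.116 = 88.9956 MPa
sigma_y(d3) = 88.9956 + 0.149934 / sqrt(6e-05) = 108.4 MPa


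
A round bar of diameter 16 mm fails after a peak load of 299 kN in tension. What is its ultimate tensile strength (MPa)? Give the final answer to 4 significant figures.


A0 = pi*(d/2)^2 = pi*(16/2)^2 = 201.062 mm^2
UTS = F_max / A0 = 299*1000 / 201.062
UTS = 1487 MPa


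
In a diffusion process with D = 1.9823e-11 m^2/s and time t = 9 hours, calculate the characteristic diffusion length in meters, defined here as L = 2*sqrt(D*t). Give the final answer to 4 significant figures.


t = 9 hr = 32400 s
Diffusion length = 2*sqrt(D*t)
= 2*sqrt(1.9823e-11 * 32400)
= 1.603e-03 m


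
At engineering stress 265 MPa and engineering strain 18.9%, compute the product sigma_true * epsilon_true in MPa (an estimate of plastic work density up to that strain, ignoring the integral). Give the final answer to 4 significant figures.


sigma_true = sigma_eng * (1 + epsilon_eng)
sigma_true = 265 * (1 + 0.189) = 315.085 MPa
epsilon_true = ln(1 + epsilon_eng)
epsilon_true = ln(1 + 0.189) = 0.173113
sigma_true * epsilon_true = 315.085 * 0.173113 = 54.55 MPa


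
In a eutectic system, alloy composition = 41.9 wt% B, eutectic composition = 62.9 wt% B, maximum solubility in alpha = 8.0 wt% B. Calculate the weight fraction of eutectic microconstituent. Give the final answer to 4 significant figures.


f_primary = (C_e - C0) / (C_e - C_alpha_max)
f_primary = (62.9 - 41.9) / (62.9 - 8.0)
f_primary = 0.382514
f_eutectic = 1 - 0.382514 = 0.6175


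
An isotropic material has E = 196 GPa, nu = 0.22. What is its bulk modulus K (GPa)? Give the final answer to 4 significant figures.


K = E / (3*(1-2*nu))
K = 196 / (3*(1-2*0.22))
K = 116.7 GPa


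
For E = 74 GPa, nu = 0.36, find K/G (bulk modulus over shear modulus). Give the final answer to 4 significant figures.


G = E / (2*(1+nu))
G = 74 / (2*(1+0.36)) = 27.2059 GPa
K = E / (3*(1-2*nu))
K = 74 / (3*(1-2*0.36)) = 88.0952 GPa
K/G = 88.0952 / 27.2059 = 3.238


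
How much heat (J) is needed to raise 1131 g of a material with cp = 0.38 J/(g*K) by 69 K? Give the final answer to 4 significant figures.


Q = m * cp * dT
Q = 1131 * 0.38 * 69
Q = 29650 J


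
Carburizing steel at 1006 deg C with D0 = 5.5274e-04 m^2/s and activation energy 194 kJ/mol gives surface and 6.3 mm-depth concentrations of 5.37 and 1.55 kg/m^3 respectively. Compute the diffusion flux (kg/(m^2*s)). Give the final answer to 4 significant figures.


Step 1: D = D0 * exp(-Qd/(R*T))
T = 1006 + 273.15 = 1279.15 K
D = 5.5274e-04 * exp(-194e3 / (8.314 * 1279.15)) = 6.60939e-12 m^2/s
Step 2: J = D * (C1 - C2) / dx
J = 6.60939e-12 * (5.37 - 1.55) / 6.3e-03
J = 4.008e-09 kg/(m^2*s)


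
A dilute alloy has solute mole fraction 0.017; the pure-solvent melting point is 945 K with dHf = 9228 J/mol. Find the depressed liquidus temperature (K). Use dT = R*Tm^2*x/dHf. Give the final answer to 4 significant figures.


dT = R*Tm^2*x / dHf
dT = 8.314 * 945^2 * 0.017 / 9228
dT = 13.6778 K
T_new = 945 - 13.6778 = 931.3 K


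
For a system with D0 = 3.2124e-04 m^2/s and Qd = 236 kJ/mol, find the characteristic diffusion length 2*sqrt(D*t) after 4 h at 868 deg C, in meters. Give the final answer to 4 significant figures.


Step 1: D = D0 * exp(-Qd/(R*T))
T = 1141.15 K
D = 3.2124e-04 * exp(-236e3 / (8.314 * 1141.15)) = 5.0565e-15 m^2/s
Step 2: L = 2*sqrt(D*t)
t = 4 h = 14400 s
L = 2*sqrt(5.0565e-15 * 14400) = 1.707e-05 m


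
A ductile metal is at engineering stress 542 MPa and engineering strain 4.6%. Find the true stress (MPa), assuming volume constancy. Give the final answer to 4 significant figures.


sigma_true = sigma_eng * (1 + epsilon_eng)
sigma_true = 542 * (1 + 0.046)
sigma_true = 566.9 MPa


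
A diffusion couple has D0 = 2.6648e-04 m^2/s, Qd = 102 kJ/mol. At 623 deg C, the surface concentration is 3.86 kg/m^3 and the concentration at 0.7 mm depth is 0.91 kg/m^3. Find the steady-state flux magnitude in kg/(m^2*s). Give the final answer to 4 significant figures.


Step 1: D = D0 * exp(-Qd/(R*T))
T = 623 + 273.15 = 896.15 K
D = 2.6648e-04 * exp(-102e3 / (8.314 * 896.15)) = 3.02059e-10 m^2/s
Step 2: J = D * (C1 - C2) / dx
J = 3.02059e-10 * (3.86 - 0.91) / 7e-04
J = 1.273e-06 kg/(m^2*s)


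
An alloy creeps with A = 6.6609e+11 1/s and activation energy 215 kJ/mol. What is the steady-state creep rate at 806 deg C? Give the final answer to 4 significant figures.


rate = A * exp(-Q / (R*T))
T = 806 + 273.15 = 1079.15 K
rate = 6.6609e+11 * exp(-215e3 / (8.314 * 1079.15))
rate = 26.09 1/s


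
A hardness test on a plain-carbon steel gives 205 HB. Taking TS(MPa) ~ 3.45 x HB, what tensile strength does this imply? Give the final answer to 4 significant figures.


TS (MPa) = 3.45 * HB
TS = 3.45 * 205
TS = 707.3 MPa


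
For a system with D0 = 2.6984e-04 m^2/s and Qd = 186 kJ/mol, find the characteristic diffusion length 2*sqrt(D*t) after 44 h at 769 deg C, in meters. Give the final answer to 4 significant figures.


Step 1: D = D0 * exp(-Qd/(R*T))
T = 1042.15 K
D = 2.6984e-04 * exp(-186e3 / (8.314 * 1042.15)) = 1.28256e-13 m^2/s
Step 2: L = 2*sqrt(D*t)
t = 44 h = 158400 s
L = 2*sqrt(1.28256e-13 * 158400) = 2.851e-04 m


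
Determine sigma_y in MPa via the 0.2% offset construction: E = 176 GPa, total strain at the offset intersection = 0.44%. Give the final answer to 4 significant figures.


Offset strain = 0.002
Elastic strain at yield = total_strain - offset = 4.4e-03 - 0.002 = 2.4e-03
sigma_y = E * elastic_strain = 176000 * 2.4e-03
sigma_y = 422.4 MPa


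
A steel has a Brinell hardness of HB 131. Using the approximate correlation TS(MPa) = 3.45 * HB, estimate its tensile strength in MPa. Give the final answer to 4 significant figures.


TS (MPa) = 3.45 * HB
TS = 3.45 * 131
TS = 452 MPa


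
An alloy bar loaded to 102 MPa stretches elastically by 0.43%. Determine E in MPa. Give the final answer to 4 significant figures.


E = sigma / epsilon
epsilon = 0.43% = 4.3e-03
E = 102 / 4.3e-03
E = 23720 MPa


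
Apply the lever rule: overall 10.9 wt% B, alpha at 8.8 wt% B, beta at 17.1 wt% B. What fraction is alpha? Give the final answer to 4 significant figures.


f_alpha = (C_beta - C0) / (C_beta - C_alpha)
f_alpha = (17.1 - 10.9) / (17.1 - 8.8)
f_alpha = 0.747


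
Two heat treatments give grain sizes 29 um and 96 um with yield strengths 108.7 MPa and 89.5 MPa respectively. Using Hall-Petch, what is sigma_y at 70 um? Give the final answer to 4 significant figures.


sigma_y = sigma0 + k / sqrt(d)
1/sqrt(d1) = 1/sqrt(2.9e-05) = 185.695;  1/sqrt(d2) = 102.062
k = (sigma1 - sigma2) / (1/sqrt(d1) - 1/sqrt(d2)) = (108.7 - 89.5) / (185.695 - 102.062) = 0.229574 MPa*m^0.5
sigma0 = sigma1 - k/sqrt(d1) = 108.7 - 0.229574*185.695 = 66.0692 MPa
sigma_y(d3) = 66.0692 + 0.229574 / sqrt(7e-05) = 93.51 MPa


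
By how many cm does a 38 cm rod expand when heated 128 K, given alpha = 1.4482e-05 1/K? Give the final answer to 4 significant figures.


dL = L0 * alpha * dT
dL = 38 * 1.4482e-05 * 128
dL = 0.07044 cm


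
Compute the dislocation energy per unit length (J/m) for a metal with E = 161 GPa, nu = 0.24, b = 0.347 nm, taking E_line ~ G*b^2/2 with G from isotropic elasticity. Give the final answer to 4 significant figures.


Step 1: G = E / (2*(1+nu))
G = 161 / (2*(1+0.24)) = 64.9194 GPa = 6.49194e+10 Pa
Step 2: E_line = G*b^2/2
b = 0.347 nm = 3.47e-10 m
E_line = 0.5 * 6.49194e+10 * (3.47e-10)^2 = 3.908e-09 J/m


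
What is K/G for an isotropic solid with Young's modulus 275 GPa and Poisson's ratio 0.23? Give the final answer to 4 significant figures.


G = E / (2*(1+nu))
G = 275 / (2*(1+0.23)) = 111.789 GPa
K = E / (3*(1-2*nu))
K = 275 / (3*(1-2*0.23)) = 169.753 GPa
K/G = 169.753 / 111.789 = 1.519


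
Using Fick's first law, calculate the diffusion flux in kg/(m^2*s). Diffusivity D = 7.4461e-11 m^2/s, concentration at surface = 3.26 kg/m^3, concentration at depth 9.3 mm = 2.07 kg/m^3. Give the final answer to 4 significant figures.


J = -D * (dC/dx) = D * (C1 - C2) / dx
J = 7.4461e-11 * (3.26 - 2.07) / 9.3e-03
J = 9.528e-09 kg/(m^2*s)


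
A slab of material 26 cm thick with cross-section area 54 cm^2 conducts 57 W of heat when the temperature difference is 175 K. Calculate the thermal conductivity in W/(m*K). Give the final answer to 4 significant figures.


k = Q*L / (A*dT)
L = 0.26 m, A = 5.4e-03 m^2
k = 57 * 0.26 / (5.4e-03 * 175)
k = 15.68 W/(m*K)


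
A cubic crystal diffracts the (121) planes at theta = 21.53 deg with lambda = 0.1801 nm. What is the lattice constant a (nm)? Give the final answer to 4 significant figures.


d = lambda / (2*sin(theta))
d = 0.1801 / (2*sin(21.53 deg))
d = 0.245376 nm
a = d * sqrt(h^2+k^2+l^2) = 0.245376 * sqrt(6)
a = 0.601 nm


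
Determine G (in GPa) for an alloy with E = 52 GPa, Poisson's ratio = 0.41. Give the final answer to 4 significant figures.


G = E / (2*(1+nu))
G = 52 / (2*(1+0.41))
G = 18.44 GPa


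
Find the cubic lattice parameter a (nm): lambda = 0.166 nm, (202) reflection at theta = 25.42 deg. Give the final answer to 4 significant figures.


d = lambda / (2*sin(theta))
d = 0.166 / (2*sin(25.42 deg))
d = 0.19336 nm
a = d * sqrt(h^2+k^2+l^2) = 0.19336 * sqrt(8)
a = 0.5469 nm


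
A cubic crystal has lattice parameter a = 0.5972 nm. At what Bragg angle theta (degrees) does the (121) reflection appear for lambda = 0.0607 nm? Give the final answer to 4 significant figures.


d = a / sqrt(h^2+k^2+l^2)
d = 0.5972 / sqrt(6) = 0.243806 nm
lambda = 2*d*sin(theta)  =>  sin(theta) = lambda / (2*d)
sin(theta) = 0.0607 / (2 * 0.243806) = 0.124484
theta = 7.151 deg


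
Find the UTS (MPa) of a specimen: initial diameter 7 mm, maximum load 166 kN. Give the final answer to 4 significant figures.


A0 = pi*(d/2)^2 = pi*(7/2)^2 = 38.4845 mm^2
UTS = F_max / A0 = 166*1000 / 38.4845
UTS = 4313 MPa


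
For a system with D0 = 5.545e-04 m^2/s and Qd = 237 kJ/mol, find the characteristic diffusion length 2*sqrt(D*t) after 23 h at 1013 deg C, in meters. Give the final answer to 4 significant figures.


Step 1: D = D0 * exp(-Qd/(R*T))
T = 1286.15 K
D = 5.545e-04 * exp(-237e3 / (8.314 * 1286.15)) = 1.3129e-13 m^2/s
Step 2: L = 2*sqrt(D*t)
t = 23 h = 82800 s
L = 2*sqrt(1.3129e-13 * 82800) = 2.085e-04 m


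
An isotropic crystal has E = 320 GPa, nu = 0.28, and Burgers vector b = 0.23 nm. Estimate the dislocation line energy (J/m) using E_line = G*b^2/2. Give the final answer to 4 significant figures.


Step 1: G = E / (2*(1+nu))
G = 320 / (2*(1+0.28)) = 125 GPa = 1.25e+11 Pa
Step 2: E_line = G*b^2/2
b = 0.23 nm = 2.3e-10 m
E_line = 0.5 * 1.25e+11 * (2.3e-10)^2 = 3.306e-09 J/m


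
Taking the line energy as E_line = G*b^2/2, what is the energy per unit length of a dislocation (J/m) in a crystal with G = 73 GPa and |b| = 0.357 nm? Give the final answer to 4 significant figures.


E = G*b^2/2
b = 0.357 nm = 3.57e-10 m
G = 73 GPa = 7.3e+10 Pa
E = 0.5 * 7.3e+10 * (3.57e-10)^2
E = 4.652e-09 J/m


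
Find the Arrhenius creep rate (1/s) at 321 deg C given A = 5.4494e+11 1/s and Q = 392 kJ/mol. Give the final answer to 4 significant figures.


rate = A * exp(-Q / (R*T))
T = 321 + 273.15 = 594.15 K
rate = 5.4494e+11 * exp(-392e3 / (8.314 * 594.15))
rate = 1.873e-23 1/s


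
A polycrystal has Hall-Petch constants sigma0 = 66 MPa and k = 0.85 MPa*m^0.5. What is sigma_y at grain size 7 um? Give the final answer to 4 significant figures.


sigma_y = sigma0 + k / sqrt(d)
d = 7 um = 7e-06 m
sigma_y = 66 + 0.85 / sqrt(7e-06)
sigma_y = 387.3 MPa


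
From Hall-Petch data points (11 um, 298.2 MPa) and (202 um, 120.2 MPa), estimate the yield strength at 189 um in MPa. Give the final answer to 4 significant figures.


sigma_y = sigma0 + k / sqrt(d)
1/sqrt(d1) = 1/sqrt(1.1e-05) = 301.511;  1/sqrt(d2) = 70.3598
k = (sigma1 - sigma2) / (1/sqrt(d1) - 1/sqrt(d2)) = (298.2 - 120.2) / (301.511 - 70.3598) = 0.770057 MPa*m^0.5
sigma0 = sigma1 - k/sqrt(d1) = 298.2 - 0.770057*301.511 = 66.0189 MPa
sigma_y(d3) = 66.0189 + 0.770057 / sqrt(1.89e-04) = 122 MPa


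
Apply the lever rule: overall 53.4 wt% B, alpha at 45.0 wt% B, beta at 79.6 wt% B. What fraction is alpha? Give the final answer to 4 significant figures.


f_alpha = (C_beta - C0) / (C_beta - C_alpha)
f_alpha = (79.6 - 53.4) / (79.6 - 45.0)
f_alpha = 0.7572


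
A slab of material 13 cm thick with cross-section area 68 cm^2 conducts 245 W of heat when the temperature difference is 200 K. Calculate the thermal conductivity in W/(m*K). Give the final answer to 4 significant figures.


k = Q*L / (A*dT)
L = 0.13 m, A = 6.8e-03 m^2
k = 245 * 0.13 / (6.8e-03 * 200)
k = 23.42 W/(m*K)


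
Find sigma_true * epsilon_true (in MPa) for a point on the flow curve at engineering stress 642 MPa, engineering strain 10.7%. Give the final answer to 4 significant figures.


sigma_true = sigma_eng * (1 + epsilon_eng)
sigma_true = 642 * (1 + 0.107) = 710.694 MPa
epsilon_true = ln(1 + epsilon_eng)
epsilon_true = ln(1 + 0.107) = 0.101654
sigma_true * epsilon_true = 710.694 * 0.101654 = 72.24 MPa


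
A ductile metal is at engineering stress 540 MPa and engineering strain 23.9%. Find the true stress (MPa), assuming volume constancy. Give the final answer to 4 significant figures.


sigma_true = sigma_eng * (1 + epsilon_eng)
sigma_true = 540 * (1 + 0.239)
sigma_true = 669.1 MPa


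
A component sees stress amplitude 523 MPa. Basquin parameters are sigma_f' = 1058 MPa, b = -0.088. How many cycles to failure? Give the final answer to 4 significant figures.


sigma_a = sigma_f' * (2*Nf)^b
2*Nf = (sigma_a / sigma_f')^(1/b)
2*Nf = (523 / 1058)^(1/-0.088)
2*Nf = 2999.79
Nf = 1500 cycles


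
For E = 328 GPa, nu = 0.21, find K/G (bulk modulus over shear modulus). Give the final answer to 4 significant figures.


G = E / (2*(1+nu))
G = 328 / (2*(1+0.21)) = 135.537 GPa
K = E / (3*(1-2*nu))
K = 328 / (3*(1-2*0.21)) = 188.506 GPa
K/G = 188.506 / 135.537 = 1.391


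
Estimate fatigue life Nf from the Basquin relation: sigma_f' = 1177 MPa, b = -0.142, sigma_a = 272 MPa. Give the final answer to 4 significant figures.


sigma_a = sigma_f' * (2*Nf)^b
2*Nf = (sigma_a / sigma_f')^(1/b)
2*Nf = (272 / 1177)^(1/-0.142)
2*Nf = 30222.8
Nf = 15110 cycles


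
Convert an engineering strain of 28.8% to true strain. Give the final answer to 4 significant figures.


epsilon_true = ln(1 + epsilon_eng)
epsilon_true = ln(1 + 0.288)
epsilon_true = 0.2531


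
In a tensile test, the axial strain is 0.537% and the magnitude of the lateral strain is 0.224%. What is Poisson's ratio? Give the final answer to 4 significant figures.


nu = -epsilon_lat / epsilon_axial
Lateral strain is contraction (negative), so using magnitudes:
nu = 0.224 / 0.537
nu = 0.4171


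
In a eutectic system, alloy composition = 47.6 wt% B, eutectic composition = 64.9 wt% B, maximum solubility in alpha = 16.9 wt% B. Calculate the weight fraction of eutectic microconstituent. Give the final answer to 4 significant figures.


f_primary = (C_e - C0) / (C_e - C_alpha_max)
f_primary = (64.9 - 47.6) / (64.9 - 16.9)
f_primary = 0.360417
f_eutectic = 1 - 0.360417 = 0.6396


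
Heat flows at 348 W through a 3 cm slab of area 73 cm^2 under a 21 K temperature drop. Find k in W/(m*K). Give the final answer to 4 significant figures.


k = Q*L / (A*dT)
L = 0.03 m, A = 7.3e-03 m^2
k = 348 * 0.03 / (7.3e-03 * 21)
k = 68.1 W/(m*K)


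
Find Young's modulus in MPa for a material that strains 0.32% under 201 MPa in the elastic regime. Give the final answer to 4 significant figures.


E = sigma / epsilon
epsilon = 0.32% = 3.2e-03
E = 201 / 3.2e-03
E = 62810 MPa


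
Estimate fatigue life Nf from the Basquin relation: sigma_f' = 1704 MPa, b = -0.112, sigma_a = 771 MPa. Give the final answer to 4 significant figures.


sigma_a = sigma_f' * (2*Nf)^b
2*Nf = (sigma_a / sigma_f')^(1/b)
2*Nf = (771 / 1704)^(1/-0.112)
2*Nf = 1188.87
Nf = 594.4 cycles


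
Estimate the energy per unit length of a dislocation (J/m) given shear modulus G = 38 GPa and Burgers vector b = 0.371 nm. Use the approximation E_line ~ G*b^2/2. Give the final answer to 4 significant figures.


E = G*b^2/2
b = 0.371 nm = 3.71e-10 m
G = 38 GPa = 3.8e+10 Pa
E = 0.5 * 3.8e+10 * (3.71e-10)^2
E = 2.615e-09 J/m


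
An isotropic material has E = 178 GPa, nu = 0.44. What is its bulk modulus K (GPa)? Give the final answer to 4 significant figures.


K = E / (3*(1-2*nu))
K = 178 / (3*(1-2*0.44))
K = 494.4 GPa


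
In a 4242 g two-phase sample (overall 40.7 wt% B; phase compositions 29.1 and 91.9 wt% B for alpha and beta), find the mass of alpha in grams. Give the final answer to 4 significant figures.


f_alpha = (C_beta - C0) / (C_beta - C_alpha)
f_alpha = (91.9 - 40.7) / (91.9 - 29.1) = 0.815287
m_alpha = f_alpha * m_total = 0.815287 * 4242 = 3458 g


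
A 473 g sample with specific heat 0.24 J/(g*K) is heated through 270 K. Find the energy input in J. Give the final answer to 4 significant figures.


Q = m * cp * dT
Q = 473 * 0.24 * 270
Q = 30650 J


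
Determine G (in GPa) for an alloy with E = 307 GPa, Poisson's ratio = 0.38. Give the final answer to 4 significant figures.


G = E / (2*(1+nu))
G = 307 / (2*(1+0.38))
G = 111.2 GPa


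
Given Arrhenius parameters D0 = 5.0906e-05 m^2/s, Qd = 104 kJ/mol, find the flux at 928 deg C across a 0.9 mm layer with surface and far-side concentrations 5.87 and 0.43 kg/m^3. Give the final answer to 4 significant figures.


Step 1: D = D0 * exp(-Qd/(R*T))
T = 928 + 273.15 = 1201.15 K
D = 5.0906e-05 * exp(-104e3 / (8.314 * 1201.15)) = 1.52735e-09 m^2/s
Step 2: J = D * (C1 - C2) / dx
J = 1.52735e-09 * (5.87 - 0.43) / 9e-04
J = 9.232e-06 kg/(m^2*s)


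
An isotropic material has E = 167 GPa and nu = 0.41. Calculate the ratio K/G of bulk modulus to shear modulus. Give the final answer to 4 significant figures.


G = E / (2*(1+nu))
G = 167 / (2*(1+0.41)) = 59.2199 GPa
K = E / (3*(1-2*nu))
K = 167 / (3*(1-2*0.41)) = 309.259 GPa
K/G = 309.259 / 59.2199 = 5.222


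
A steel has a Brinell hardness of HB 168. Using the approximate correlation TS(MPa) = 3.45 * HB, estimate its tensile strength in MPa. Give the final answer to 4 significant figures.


TS (MPa) = 3.45 * HB
TS = 3.45 * 168
TS = 579.6 MPa


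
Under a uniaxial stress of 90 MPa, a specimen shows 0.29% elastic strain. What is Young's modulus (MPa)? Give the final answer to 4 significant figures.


E = sigma / epsilon
epsilon = 0.29% = 2.9e-03
E = 90 / 2.9e-03
E = 31030 MPa


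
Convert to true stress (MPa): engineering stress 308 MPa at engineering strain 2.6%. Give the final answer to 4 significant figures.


sigma_true = sigma_eng * (1 + epsilon_eng)
sigma_true = 308 * (1 + 0.026)
sigma_true = 316 MPa


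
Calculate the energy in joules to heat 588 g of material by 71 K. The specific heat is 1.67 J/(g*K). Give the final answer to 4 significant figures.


Q = m * cp * dT
Q = 588 * 1.67 * 71
Q = 69720 J


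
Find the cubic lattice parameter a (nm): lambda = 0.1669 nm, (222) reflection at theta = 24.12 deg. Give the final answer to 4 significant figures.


d = lambda / (2*sin(theta))
d = 0.1669 / (2*sin(24.12 deg))
d = 0.204209 nm
a = d * sqrt(h^2+k^2+l^2) = 0.204209 * sqrt(12)
a = 0.7074 nm


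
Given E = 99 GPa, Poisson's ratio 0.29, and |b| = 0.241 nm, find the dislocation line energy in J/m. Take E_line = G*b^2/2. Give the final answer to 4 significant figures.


Step 1: G = E / (2*(1+nu))
G = 99 / (2*(1+0.29)) = 38.3721 GPa = 3.83721e+10 Pa
Step 2: E_line = G*b^2/2
b = 0.241 nm = 2.41e-10 m
E_line = 0.5 * 3.83721e+10 * (2.41e-10)^2 = 1.114e-09 J/m


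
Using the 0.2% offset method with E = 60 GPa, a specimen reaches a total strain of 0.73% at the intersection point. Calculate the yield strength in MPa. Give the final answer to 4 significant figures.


Offset strain = 0.002
Elastic strain at yield = total_strain - offset = 7.3e-03 - 0.002 = 5.3e-03
sigma_y = E * elastic_strain = 60000 * 5.3e-03
sigma_y = 318 MPa


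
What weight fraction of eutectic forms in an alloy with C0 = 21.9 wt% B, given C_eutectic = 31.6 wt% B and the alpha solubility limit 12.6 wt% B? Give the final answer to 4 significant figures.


f_primary = (C_e - C0) / (C_e - C_alpha_max)
f_primary = (31.6 - 21.9) / (31.6 - 12.6)
f_primary = 0.510526
f_eutectic = 1 - 0.510526 = 0.4895


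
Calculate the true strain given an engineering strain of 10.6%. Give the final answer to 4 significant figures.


epsilon_true = ln(1 + epsilon_eng)
epsilon_true = ln(1 + 0.106)
epsilon_true = 0.1007


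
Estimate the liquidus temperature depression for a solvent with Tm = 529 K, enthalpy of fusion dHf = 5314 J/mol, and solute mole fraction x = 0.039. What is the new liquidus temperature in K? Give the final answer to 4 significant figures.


dT = R*Tm^2*x / dHf
dT = 8.314 * 529^2 * 0.039 / 5314
dT = 17.0751 K
T_new = 529 - 17.0751 = 511.9 K


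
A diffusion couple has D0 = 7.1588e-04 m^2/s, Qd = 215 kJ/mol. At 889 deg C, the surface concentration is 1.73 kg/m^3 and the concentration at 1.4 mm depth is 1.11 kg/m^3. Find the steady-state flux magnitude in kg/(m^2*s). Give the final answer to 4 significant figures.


Step 1: D = D0 * exp(-Qd/(R*T))
T = 889 + 273.15 = 1162.15 K
D = 7.1588e-04 * exp(-215e3 / (8.314 * 1162.15)) = 1.55232e-13 m^2/s
Step 2: J = D * (C1 - C2) / dx
J = 1.55232e-13 * (1.73 - 1.11) / 1.4e-03
J = 6.875e-11 kg/(m^2*s)


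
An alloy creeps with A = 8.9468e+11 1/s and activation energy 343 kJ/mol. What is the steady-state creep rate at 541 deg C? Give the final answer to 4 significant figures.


rate = A * exp(-Q / (R*T))
T = 541 + 273.15 = 814.15 K
rate = 8.9468e+11 * exp(-343e3 / (8.314 * 814.15))
rate = 8.801e-11 1/s


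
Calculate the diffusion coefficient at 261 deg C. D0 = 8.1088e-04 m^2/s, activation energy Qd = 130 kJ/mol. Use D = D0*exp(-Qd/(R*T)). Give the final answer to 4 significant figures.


D = D0 * exp(-Qd / (R*T))
T = 534.15 K
D = 8.1088e-04 * exp(-130e3 / (8.314 * 534.15))
D = 1.57e-16 m^2/s


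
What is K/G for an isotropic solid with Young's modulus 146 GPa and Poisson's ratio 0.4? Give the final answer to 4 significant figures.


G = E / (2*(1+nu))
G = 146 / (2*(1+0.4)) = 52.1429 GPa
K = E / (3*(1-2*nu))
K = 146 / (3*(1-2*0.4)) = 243.333 GPa
K/G = 243.333 / 52.1429 = 4.667


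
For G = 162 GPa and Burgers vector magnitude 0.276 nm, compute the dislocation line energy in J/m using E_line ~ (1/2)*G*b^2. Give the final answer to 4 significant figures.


E = G*b^2/2
b = 0.276 nm = 2.76e-10 m
G = 162 GPa = 1.62e+11 Pa
E = 0.5 * 1.62e+11 * (2.76e-10)^2
E = 6.17e-09 J/m


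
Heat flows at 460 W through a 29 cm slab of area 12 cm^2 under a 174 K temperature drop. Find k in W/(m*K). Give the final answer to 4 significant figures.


k = Q*L / (A*dT)
L = 0.29 m, A = 1.2e-03 m^2
k = 460 * 0.29 / (1.2e-03 * 174)
k = 638.9 W/(m*K)


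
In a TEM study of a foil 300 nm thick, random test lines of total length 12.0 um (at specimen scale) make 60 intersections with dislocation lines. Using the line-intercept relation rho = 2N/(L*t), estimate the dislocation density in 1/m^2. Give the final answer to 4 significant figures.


rho = 2N / (L * t)
L = 12.0 um = 1.2e-05 m, t = 300 nm = 3e-07 m
rho = 2 * 60 / (1.2e-05 * 3e-07)
rho = 3.333e+13 1/m^2


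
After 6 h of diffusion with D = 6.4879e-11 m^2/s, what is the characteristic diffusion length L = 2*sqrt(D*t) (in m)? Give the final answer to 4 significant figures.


t = 6 hr = 21600 s
Diffusion length = 2*sqrt(D*t)
= 2*sqrt(6.4879e-11 * 21600)
= 2.368e-03 m


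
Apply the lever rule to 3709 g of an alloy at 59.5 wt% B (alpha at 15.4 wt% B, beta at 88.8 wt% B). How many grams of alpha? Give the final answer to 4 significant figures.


f_alpha = (C_beta - C0) / (C_beta - C_alpha)
f_alpha = (88.8 - 59.5) / (88.8 - 15.4) = 0.399183
m_alpha = f_alpha * m_total = 0.399183 * 3709 = 1481 g


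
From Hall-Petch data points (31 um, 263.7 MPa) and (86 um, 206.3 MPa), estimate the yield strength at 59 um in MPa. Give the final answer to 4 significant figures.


sigma_y = sigma0 + k / sqrt(d)
1/sqrt(d1) = 1/sqrt(3.1e-05) = 179.605;  1/sqrt(d2) = 107.833
k = (sigma1 - sigma2) / (1/sqrt(d1) - 1/sqrt(d2)) = (263.7 - 206.3) / (179.605 - 107.833) = 0.799749 MPa*m^0.5
sigma0 = sigma1 - k/sqrt(d1) = 263.7 - 0.799749*179.605 = 120.061 MPa
sigma_y(d3) = 120.061 + 0.799749 / sqrt(5.9e-05) = 224.2 MPa


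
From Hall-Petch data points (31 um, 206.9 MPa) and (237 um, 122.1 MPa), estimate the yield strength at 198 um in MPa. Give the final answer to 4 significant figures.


sigma_y = sigma0 + k / sqrt(d)
1/sqrt(d1) = 1/sqrt(3.1e-05) = 179.605;  1/sqrt(d2) = 64.957
k = (sigma1 - sigma2) / (1/sqrt(d1) - 1/sqrt(d2)) = (206.9 - 122.1) / (179.605 - 64.957) = 0.739653 MPa*m^0.5
sigma0 = sigma1 - k/sqrt(d1) = 206.9 - 0.739653*179.605 = 74.0544 MPa
sigma_y(d3) = 74.0544 + 0.739653 / sqrt(1.98e-04) = 126.6 MPa


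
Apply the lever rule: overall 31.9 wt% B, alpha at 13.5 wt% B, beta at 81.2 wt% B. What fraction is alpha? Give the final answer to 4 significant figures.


f_alpha = (C_beta - C0) / (C_beta - C_alpha)
f_alpha = (81.2 - 31.9) / (81.2 - 13.5)
f_alpha = 0.7282


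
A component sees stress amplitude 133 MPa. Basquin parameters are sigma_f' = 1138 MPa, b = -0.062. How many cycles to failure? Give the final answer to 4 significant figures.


sigma_a = sigma_f' * (2*Nf)^b
2*Nf = (sigma_a / sigma_f')^(1/b)
2*Nf = (133 / 1138)^(1/-0.062)
2*Nf = 1.08879e+15
Nf = 5.444e+14 cycles


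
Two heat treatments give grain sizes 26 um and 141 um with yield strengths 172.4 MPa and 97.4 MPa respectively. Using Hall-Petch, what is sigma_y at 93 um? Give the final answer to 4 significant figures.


sigma_y = sigma0 + k / sqrt(d)
1/sqrt(d1) = 1/sqrt(2.6e-05) = 196.116;  1/sqrt(d2) = 84.2152
k = (sigma1 - sigma2) / (1/sqrt(d1) - 1/sqrt(d2)) = (172.4 - 97.4) / (196.116 - 84.2152) = 0.670236 MPa*m^0.5
sigma0 = sigma1 - k/sqrt(d1) = 172.4 - 0.670236*196.116 = 40.956 MPa
sigma_y(d3) = 40.956 + 0.670236 / sqrt(9.3e-05) = 110.5 MPa


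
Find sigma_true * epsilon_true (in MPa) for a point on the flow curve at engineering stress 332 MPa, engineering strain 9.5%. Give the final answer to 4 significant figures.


sigma_true = sigma_eng * (1 + epsilon_eng)
sigma_true = 332 * (1 + 0.095) = 363.54 MPa
epsilon_true = ln(1 + epsilon_eng)
epsilon_true = ln(1 + 0.095) = 0.0907544
sigma_true * epsilon_true = 363.54 * 0.0907544 = 32.99 MPa


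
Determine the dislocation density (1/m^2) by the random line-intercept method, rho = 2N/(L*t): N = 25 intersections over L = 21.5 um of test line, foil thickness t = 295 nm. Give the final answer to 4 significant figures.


rho = 2N / (L * t)
L = 21.5 um = 2.15e-05 m, t = 295 nm = 2.95e-07 m
rho = 2 * 25 / (2.15e-05 * 2.95e-07)
rho = 7.883e+12 1/m^2


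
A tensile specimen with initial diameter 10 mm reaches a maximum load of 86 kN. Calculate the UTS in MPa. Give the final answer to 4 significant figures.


A0 = pi*(d/2)^2 = pi*(10/2)^2 = 78.5398 mm^2
UTS = F_max / A0 = 86*1000 / 78.5398
UTS = 1095 MPa


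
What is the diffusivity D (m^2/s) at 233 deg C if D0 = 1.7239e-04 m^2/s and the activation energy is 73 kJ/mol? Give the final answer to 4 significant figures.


D = D0 * exp(-Qd / (R*T))
T = 506.15 K
D = 1.7239e-04 * exp(-73e3 / (8.314 * 506.15))
D = 5.042e-12 m^2/s


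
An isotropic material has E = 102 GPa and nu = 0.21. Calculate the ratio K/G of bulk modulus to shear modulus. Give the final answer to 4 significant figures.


G = E / (2*(1+nu))
G = 102 / (2*(1+0.21)) = 42.1488 GPa
K = E / (3*(1-2*nu))
K = 102 / (3*(1-2*0.21)) = 58.6207 GPa
K/G = 58.6207 / 42.1488 = 1.391


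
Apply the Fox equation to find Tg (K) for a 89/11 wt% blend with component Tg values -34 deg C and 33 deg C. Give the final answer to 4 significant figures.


1/Tg = w1/Tg1 + w2/Tg2 (in Kelvin)
Tg1 = 239.15 K, Tg2 = 306.15 K
1/Tg = 0.89/239.15 + 0.11/306.15
Tg = 245 K


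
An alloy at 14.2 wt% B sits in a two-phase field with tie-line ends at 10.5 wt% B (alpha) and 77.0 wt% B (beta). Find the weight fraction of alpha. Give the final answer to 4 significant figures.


f_alpha = (C_beta - C0) / (C_beta - C_alpha)
f_alpha = (77.0 - 14.2) / (77.0 - 10.5)
f_alpha = 0.9444


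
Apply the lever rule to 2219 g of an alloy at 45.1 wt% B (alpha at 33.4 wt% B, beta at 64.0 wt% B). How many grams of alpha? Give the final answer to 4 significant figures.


f_alpha = (C_beta - C0) / (C_beta - C_alpha)
f_alpha = (64.0 - 45.1) / (64.0 - 33.4) = 0.617647
m_alpha = f_alpha * m_total = 0.617647 * 2219 = 1371 g


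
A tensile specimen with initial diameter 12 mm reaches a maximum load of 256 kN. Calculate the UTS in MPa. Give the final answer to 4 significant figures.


A0 = pi*(d/2)^2 = pi*(12/2)^2 = 113.097 mm^2
UTS = F_max / A0 = 256*1000 / 113.097
UTS = 2264 MPa


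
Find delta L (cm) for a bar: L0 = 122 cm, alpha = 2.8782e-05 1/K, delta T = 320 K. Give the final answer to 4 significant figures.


dL = L0 * alpha * dT
dL = 122 * 2.8782e-05 * 320
dL = 1.124 cm


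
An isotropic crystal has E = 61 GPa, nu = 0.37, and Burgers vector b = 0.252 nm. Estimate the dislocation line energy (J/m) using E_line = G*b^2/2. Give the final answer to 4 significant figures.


Step 1: G = E / (2*(1+nu))
G = 61 / (2*(1+0.37)) = 22.2628 GPa = 2.22628e+10 Pa
Step 2: E_line = G*b^2/2
b = 0.252 nm = 2.52e-10 m
E_line = 0.5 * 2.22628e+10 * (2.52e-10)^2 = 7.069e-10 J/m
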